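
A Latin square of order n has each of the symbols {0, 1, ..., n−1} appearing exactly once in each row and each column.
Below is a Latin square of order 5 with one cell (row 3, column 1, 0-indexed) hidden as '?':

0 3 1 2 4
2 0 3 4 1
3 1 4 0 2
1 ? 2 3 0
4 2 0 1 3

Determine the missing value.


Row 3 contains symbols [0, 1, 2, 3] — missing [4].
Column 1 contains symbols [0, 1, 2, 3] — missing [4].
The missing symbol must appear in both missing sets; intersection = [4].
Therefore the hidden value is 4.

Missing value = 4.


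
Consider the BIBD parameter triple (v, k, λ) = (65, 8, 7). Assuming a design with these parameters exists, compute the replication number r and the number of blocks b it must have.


Any 2-(v, k, λ) BIBD satisfies two necessary conditions:
  (i)  Each point sits in r blocks, and counting incidences through any fixed point gives r(k − 1) = λ(v − 1), so r = λ(v − 1)/(k − 1).
  (ii) Total incidences bk = vr, so b = vr/k.
Step 1: r = λ(v − 1)/(k − 1) = 7·(65 − 1)/(8 − 1) = 7·64/7 = 448/7 = 64.
Step 2: b = vr/k = 65·64/8 = 4160/8 = 520.
Check integrality: r = 64 ∈ Z ✓, b = 520 ∈ Z ✓.
(These identities are necessary conditions: they determine r and b for any design with these parameters, but do not by themselves prove that one exists.)

r = 64, b = 520.


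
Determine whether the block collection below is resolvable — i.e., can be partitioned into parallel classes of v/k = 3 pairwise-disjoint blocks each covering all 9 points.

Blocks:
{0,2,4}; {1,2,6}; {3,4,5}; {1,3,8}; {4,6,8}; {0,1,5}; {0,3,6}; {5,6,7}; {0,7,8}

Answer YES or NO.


v = 9, block size k = 3, number of blocks = 9.
For resolvability, blocks must partition into parallel classes of size v/k = 3.
Total blocks must therefore be a multiple of 3: 9 = 3·3 + 0 ⇒ divisible ✓.
Consider block {4,6,8}. The only other block(s) in the collection disjoint from it are {0,1,5} — just 1 block(s). Any parallel class containing {4,6,8} would need 2 other blocks each disjoint from it, so no parallel class of size 3 can contain {4,6,8}.
Since every block must belong to some parallel class in a resolution, the collection cannot be partitioned into parallel classes.
Resolvable? NO.

NO


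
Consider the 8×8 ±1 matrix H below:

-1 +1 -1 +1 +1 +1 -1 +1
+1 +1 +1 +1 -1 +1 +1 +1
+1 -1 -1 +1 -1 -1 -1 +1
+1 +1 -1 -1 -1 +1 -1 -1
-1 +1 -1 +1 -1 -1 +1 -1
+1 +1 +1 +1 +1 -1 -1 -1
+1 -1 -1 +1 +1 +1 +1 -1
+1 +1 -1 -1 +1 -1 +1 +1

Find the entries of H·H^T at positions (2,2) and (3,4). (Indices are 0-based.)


Row 2 of H: [1, -1, -1, 1, -1, -1, -1, 1].
Row 3 of H: [1, 1, -1, -1, -1, 1, -1, -1].
Row 4 of H: [-1, 1, -1, 1, -1, -1, 1, -1].
(H·H^T)[2][2] = Σ_j H[2][j]·H[2][j] = (1)² + (-1)² + (-1)² + (1)² + (-1)² + (-1)² + (-1)² + (1)² = 1 + 1 + 1 + 1 + 1 + 1 + 1 + 1 = 8.
(H·H^T)[3][4] = Σ_j H[3][j]·H[4][j] = (1)·(-1) + (1)·(1) + (-1)·(-1) + (-1)·(1) + (-1)·(-1) + (1)·(-1) + (-1)·(1) + (-1)·(-1) = -1 + 1 + 1 + -1 + 1 + -1 + -1 + 1 = 0.
So rows 3 and 4 are orthogonal; the diagonal entry equals n = 8.

(2,2) entry = 8; (3,4) entry = 0.


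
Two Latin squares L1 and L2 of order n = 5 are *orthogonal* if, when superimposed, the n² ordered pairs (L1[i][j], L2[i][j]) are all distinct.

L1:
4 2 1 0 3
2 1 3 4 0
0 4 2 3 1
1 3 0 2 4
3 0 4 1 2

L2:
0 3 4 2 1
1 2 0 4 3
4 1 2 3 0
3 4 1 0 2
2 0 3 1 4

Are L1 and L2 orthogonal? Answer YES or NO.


Form the n² = 25 superimposed pairs (L1[i][j], L2[i][j]), row by row (rows and columns indexed from 0):
row 0: (4,0) (2,3) (1,4) (0,2) (3,1)
row 1: (2,1) (1,2) (3,0) (4,4) (0,3)
row 2: (0,4) (4,1) (2,2) (3,3) (1,0)
row 3: (1,3) (3,4) (0,1) (2,0) (4,2)
row 4: (3,2) (0,0) (4,3) (1,1) (2,4)
Orthogonality requires all 25 pairs distinct.
Check by first coordinate: for each symbol s of L1, list the L2 entries in the n cells where L1 = s; they must all differ.
  L1 = 0: L2 entries (in reading order) 2, 3, 4, 1, 0 — all 5 distinct ✓
  L1 = 1: L2 entries (in reading order) 4, 2, 0, 3, 1 — all 5 distinct ✓
  L1 = 2: L2 entries (in reading order) 3, 1, 2, 0, 4 — all 5 distinct ✓
  L1 = 3: L2 entries (in reading order) 1, 0, 3, 4, 2 — all 5 distinct ✓
  L1 = 4: L2 entries (in reading order) 0, 4, 1, 2, 3 — all 5 distinct ✓
Every symbol of L1 meets every symbol of L2 exactly once, so all 25 pairs are distinct (25 of 25).
Conclusion: YES.

YES


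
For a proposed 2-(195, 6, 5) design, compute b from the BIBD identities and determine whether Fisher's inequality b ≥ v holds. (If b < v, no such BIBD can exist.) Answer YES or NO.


r = λ(v − 1)/(k − 1) = 5·194/5 = 194.
b = vr/k = 195·194/6 = 6305.
Fisher's inequality: b ≥ v ⇔ 6305 ≥ 195? YES.

YES


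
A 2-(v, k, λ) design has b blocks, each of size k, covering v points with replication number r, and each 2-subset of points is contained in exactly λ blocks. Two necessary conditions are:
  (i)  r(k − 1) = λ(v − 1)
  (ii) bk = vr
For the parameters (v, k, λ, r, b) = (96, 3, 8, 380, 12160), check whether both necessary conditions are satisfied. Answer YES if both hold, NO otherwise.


Condition (i): r(k − 1) = 380·2 = 760; λ(v − 1) = 8·95 = 760. Match? YES.
Condition (ii): bk = 12160·3 = 36480; vr = 96·380 = 36480. Match? YES.
Both conditions hold? YES.

YES


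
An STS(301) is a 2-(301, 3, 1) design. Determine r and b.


An STS(v) is a 2-(v, 3, 1) BIBD: block size k = 3, λ = 1.
Replication: r(k − 1) = λ(v − 1) ⇒ r·2 = 301 − 1 = 300 ⇒ r = 150.
Block count: b = v(v − 1)/6 = 301·300/6 = 90300/6 = 15050.

r = 150, b = 15050.


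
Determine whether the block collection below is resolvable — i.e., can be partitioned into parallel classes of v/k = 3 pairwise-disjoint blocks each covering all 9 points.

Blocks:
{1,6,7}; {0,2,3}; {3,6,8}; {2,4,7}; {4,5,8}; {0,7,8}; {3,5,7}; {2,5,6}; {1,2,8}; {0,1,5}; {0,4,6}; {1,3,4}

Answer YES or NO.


v = 9, block size k = 3, number of blocks = 12.
For resolvability, blocks must partition into parallel classes of size v/k = 3.
Total blocks must therefore be a multiple of 3: 12 = 3·4 + 0 ⇒ divisible ✓.
Greedy packing gives 4 candidate class(es). Each should be a full parallel class (size 3, covers all 9 points).
  Class 1 (3 blocks): {1,6,7}; {0,2,3}; {4,5,8}. Points covered: [0, 1, 2, 3, 4, 5, 6, 7, 8].
  Class 2 (3 blocks): {3,6,8}; {2,4,7}; {0,1,5}. Points covered: [0, 1, 2, 3, 4, 5, 6, 7, 8].
  Class 3 (3 blocks): {0,7,8}; {2,5,6}; {1,3,4}. Points covered: [0, 1, 2, 3, 4, 5, 6, 7, 8].
  Class 4 (3 blocks): {3,5,7}; {1,2,8}; {0,4,6}. Points covered: [0, 1, 2, 3, 4, 5, 6, 7, 8].
All classes full (size 3)? YES. All classes cover every point? YES.
Resolvable? YES.

YES


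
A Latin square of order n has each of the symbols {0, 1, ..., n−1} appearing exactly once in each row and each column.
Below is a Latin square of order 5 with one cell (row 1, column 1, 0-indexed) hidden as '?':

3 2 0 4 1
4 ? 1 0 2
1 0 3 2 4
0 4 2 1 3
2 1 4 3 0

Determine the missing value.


Row 1 contains symbols [0, 1, 2, 4] — missing [3].
Column 1 contains symbols [0, 1, 2, 4] — missing [3].
The missing symbol must appear in both missing sets; intersection = [3].
Therefore the hidden value is 3.

Missing value = 3.


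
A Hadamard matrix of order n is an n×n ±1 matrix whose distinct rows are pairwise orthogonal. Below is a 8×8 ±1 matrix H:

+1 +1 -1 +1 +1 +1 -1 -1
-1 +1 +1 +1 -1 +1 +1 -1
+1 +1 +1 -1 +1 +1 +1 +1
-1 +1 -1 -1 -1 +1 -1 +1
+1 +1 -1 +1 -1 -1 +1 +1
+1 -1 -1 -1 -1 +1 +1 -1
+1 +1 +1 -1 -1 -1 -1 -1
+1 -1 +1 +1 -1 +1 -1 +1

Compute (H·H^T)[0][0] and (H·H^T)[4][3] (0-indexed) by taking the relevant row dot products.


Row 0 of H: [1, 1, -1, 1, 1, 1, -1, -1].
Row 3 of H: [-1, 1, -1, -1, -1, 1, -1, 1].
Row 4 of H: [1, 1, -1, 1, -1, -1, 1, 1].
(H·H^T)[0][0] = Σ_j H[0][j]·H[0][j] = (1)² + (1)² + (-1)² + (1)² + (1)² + (1)² + (-1)² + (-1)² = 1 + 1 + 1 + 1 + 1 + 1 + 1 + 1 = 8.
(H·H^T)[4][3] = Σ_j H[4][j]·H[3][j] = (1)·(-1) + (1)·(1) + (-1)·(-1) + (1)·(-1) + (-1)·(-1) + (-1)·(1) + (1)·(-1) + (1)·(1) = -1 + 1 + 1 + -1 + 1 + -1 + -1 + 1 = 0.
So rows 4 and 3 are orthogonal; the diagonal entry equals n = 8.

(0,0) entry = 8; (4,3) entry = 0.


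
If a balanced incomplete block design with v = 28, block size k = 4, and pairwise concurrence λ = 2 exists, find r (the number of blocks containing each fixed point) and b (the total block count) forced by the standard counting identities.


Any 2-(v, k, λ) BIBD satisfies two necessary conditions:
  (i)  Each point sits in r blocks, and counting incidences through any fixed point gives r(k − 1) = λ(v − 1), so r = λ(v − 1)/(k − 1).
  (ii) Total incidences bk = vr, so b = vr/k.
Step 1: r = λ(v − 1)/(k − 1) = 2·(28 − 1)/(4 − 1) = 2·27/3 = 54/3 = 18.
Step 2: b = vr/k = 28·18/4 = 504/4 = 126.
Check integrality: r = 18 ∈ Z ✓, b = 126 ∈ Z ✓.
(These identities are necessary conditions: they determine r and b for any design with these parameters, but do not by themselves prove that one exists.)

r = 18, b = 126.


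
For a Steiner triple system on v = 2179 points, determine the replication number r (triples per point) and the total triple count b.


An STS(v) is a 2-(v, 3, 1) BIBD: block size k = 3, λ = 1.
Replication: r(k − 1) = λ(v − 1) ⇒ r·2 = 2179 − 1 = 2178 ⇒ r = 1089.
Block count: b = v(v − 1)/6 = 2179·2178/6 = 4745862/6 = 790977.

r = 1089, b = 790977.


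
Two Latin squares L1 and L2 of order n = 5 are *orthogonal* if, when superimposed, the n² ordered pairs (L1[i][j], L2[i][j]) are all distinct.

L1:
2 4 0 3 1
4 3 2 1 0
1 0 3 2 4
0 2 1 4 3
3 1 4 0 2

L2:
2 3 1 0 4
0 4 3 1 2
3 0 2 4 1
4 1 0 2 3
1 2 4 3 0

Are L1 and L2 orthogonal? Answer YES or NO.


Form the n² = 25 superimposed pairs (L1[i][j], L2[i][j]), row by row (rows and columns indexed from 0):
row 0: (2,2) (4,3) (0,1) (3,0) (1,4)
row 1: (4,0) (3,4) (2,3) (1,1) (0,2)
row 2: (1,3) (0,0) (3,2) (2,4) (4,1)
row 3: (0,4) (2,1) (1,0) (4,2) (3,3)
row 4: (3,1) (1,2) (4,4) (0,3) (2,0)
Orthogonality requires all 25 pairs distinct.
Check by first coordinate: for each symbol s of L1, list the L2 entries in the n cells where L1 = s; they must all differ.
  L1 = 0: L2 entries (in reading order) 1, 2, 0, 4, 3 — all 5 distinct ✓
  L1 = 1: L2 entries (in reading order) 4, 1, 3, 0, 2 — all 5 distinct ✓
  L1 = 2: L2 entries (in reading order) 2, 3, 4, 1, 0 — all 5 distinct ✓
  L1 = 3: L2 entries (in reading order) 0, 4, 2, 3, 1 — all 5 distinct ✓
  L1 = 4: L2 entries (in reading order) 3, 0, 1, 2, 4 — all 5 distinct ✓
Every symbol of L1 meets every symbol of L2 exactly once, so all 25 pairs are distinct (25 of 25).
Conclusion: YES.

YES


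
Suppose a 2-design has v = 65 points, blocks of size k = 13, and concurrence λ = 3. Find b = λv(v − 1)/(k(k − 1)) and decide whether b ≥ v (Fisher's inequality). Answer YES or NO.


b = λv(v − 1)/(k(k − 1)) = 3·65·64/(13·12) = 12480/156 = 80.
Compare with v = 65: b ≥ v, so Fisher's inequality holds.

YES


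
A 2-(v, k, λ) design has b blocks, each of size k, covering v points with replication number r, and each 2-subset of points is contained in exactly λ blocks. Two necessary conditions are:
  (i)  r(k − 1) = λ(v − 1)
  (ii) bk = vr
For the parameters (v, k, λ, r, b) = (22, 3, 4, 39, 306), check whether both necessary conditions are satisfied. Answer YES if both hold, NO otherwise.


Condition (i): r(k − 1) = 39·2 = 78; λ(v − 1) = 4·21 = 84. Match? NO.
Condition (ii): bk = 306·3 = 918; vr = 22·39 = 858. Match? NO.
Both conditions hold? NO.

NO


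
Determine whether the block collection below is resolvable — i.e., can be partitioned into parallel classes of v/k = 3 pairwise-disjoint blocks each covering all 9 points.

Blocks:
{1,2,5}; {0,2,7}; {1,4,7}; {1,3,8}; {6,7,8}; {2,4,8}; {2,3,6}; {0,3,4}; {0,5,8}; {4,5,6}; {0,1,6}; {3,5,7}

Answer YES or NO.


v = 9, block size k = 3, number of blocks = 12.
For resolvability, blocks must partition into parallel classes of size v/k = 3.
Total blocks must therefore be a multiple of 3: 12 = 3·4 + 0 ⇒ divisible ✓.
Greedy packing gives 4 candidate class(es). Each should be a full parallel class (size 3, covers all 9 points).
  Class 1 (3 blocks): {1,2,5}; {6,7,8}; {0,3,4}. Points covered: [0, 1, 2, 3, 4, 5, 6, 7, 8].
  Class 2 (3 blocks): {0,2,7}; {1,3,8}; {4,5,6}. Points covered: [0, 1, 2, 3, 4, 5, 6, 7, 8].
  Class 3 (3 blocks): {1,4,7}; {2,3,6}; {0,5,8}. Points covered: [0, 1, 2, 3, 4, 5, 6, 7, 8].
  Class 4 (3 blocks): {2,4,8}; {0,1,6}; {3,5,7}. Points covered: [0, 1, 2, 3, 4, 5, 6, 7, 8].
All classes full (size 3)? YES. All classes cover every point? YES.
Resolvable? YES.

YES


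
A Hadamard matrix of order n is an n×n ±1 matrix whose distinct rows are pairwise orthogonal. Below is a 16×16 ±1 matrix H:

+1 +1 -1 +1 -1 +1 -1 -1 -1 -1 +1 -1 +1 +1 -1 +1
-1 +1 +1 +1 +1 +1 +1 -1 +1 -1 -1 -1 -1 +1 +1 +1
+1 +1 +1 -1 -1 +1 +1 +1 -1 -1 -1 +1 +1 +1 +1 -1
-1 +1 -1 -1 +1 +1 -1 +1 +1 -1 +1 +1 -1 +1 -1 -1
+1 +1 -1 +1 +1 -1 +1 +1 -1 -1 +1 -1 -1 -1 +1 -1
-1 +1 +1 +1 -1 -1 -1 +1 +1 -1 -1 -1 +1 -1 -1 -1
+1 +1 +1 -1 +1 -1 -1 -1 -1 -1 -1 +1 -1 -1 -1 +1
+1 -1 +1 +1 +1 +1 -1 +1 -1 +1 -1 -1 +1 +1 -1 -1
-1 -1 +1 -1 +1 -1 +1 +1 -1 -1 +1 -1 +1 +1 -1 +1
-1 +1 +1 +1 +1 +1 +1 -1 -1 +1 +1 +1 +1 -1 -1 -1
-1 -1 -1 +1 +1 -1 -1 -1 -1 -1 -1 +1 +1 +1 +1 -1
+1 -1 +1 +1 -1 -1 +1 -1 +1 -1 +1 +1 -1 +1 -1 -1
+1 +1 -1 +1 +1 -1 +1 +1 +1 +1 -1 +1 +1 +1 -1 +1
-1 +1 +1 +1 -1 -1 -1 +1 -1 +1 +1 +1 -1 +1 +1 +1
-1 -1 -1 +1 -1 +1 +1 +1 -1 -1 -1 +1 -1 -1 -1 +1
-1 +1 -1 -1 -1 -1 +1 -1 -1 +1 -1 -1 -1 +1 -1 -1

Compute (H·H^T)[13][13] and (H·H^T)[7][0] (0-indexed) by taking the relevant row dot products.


Row 0 of H: [1, 1, -1, 1, -1, 1, -1, -1, -1, -1, 1, -1, 1, 1, -1, 1].
Row 7 of H: [1, -1, 1, 1, 1, 1, -1, 1, -1, 1, -1, -1, 1, 1, -1, -1].
Row 13 of H: [-1, 1, 1, 1, -1, -1, -1, 1, -1, 1, 1, 1, -1, 1, 1, 1].
(H·H^T)[13][13] = Σ_j H[13][j]·H[13][j] = (-1)² + (1)² + (1)² + (1)² + (-1)² + (-1)² + (-1)² + (1)² + (-1)² + (1)² + (1)² + (1)² + (-1)² + (1)² + (1)² + (1)² = 1 + 1 + 1 + 1 + 1 + 1 + 1 + 1 + 1 + 1 + 1 + 1 + 1 + 1 + 1 + 1 = 16.
(H·H^T)[7][0] = Σ_j H[7][j]·H[0][j] = (1)·(1) + (-1)·(1) + (1)·(-1) + (1)·(1) + (1)·(-1) + (1)·(1) + (-1)·(-1) + (1)·(-1) + (-1)·(-1) + (1)·(-1) + (-1)·(1) + (-1)·(-1) + (1)·(1) + (1)·(1) + (-1)·(-1) + (-1)·(1) = 1 + -1 + -1 + 1 + -1 + 1 + 1 + -1 + 1 + -1 + -1 + 1 + 1 + 1 + 1 + -1 = 2.
Rows 7 and 0 are not orthogonal (dot product = 2 ≠ 0), so H is not a Hadamard matrix.

(13,13) entry = 16; (7,0) entry = 2.


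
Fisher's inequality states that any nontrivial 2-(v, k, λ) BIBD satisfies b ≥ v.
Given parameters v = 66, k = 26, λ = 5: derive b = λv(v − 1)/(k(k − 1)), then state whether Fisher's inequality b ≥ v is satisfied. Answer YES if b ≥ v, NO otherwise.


r = λ(v − 1)/(k − 1) = 5·65/25 = 13.
b = vr/k = 66·13/26 = 33.
Fisher's inequality: b ≥ v ⇔ 33 ≥ 66? NO.

NO


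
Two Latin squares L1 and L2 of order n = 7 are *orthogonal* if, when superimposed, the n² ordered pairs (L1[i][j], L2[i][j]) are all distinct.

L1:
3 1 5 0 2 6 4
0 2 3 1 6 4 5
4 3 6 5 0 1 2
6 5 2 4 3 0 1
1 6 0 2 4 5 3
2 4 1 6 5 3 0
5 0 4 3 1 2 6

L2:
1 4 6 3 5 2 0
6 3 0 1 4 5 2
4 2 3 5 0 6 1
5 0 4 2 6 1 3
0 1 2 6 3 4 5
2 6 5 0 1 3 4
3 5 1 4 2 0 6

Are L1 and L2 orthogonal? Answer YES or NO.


Form the n² = 49 superimposed pairs (L1[i][j], L2[i][j]), row by row (rows and columns indexed from 0):
row 0: (3,1) (1,4) (5,6) (0,3) (2,5) (6,2) (4,0)
row 1: (0,6) (2,3) (3,0) (1,1) (6,4) (4,5) (5,2)
row 2: (4,4) (3,2) (6,3) (5,5) (0,0) (1,6) (2,1)
row 3: (6,5) (5,0) (2,4) (4,2) (3,6) (0,1) (1,3)
row 4: (1,0) (6,1) (0,2) (2,6) (4,3) (5,4) (3,5)
row 5: (2,2) (4,6) (1,5) (6,0) (5,1) (3,3) (0,4)
row 6: (5,3) (0,5) (4,1) (3,4) (1,2) (2,0) (6,6)
Orthogonality requires all 49 pairs distinct.
Check by first coordinate: for each symbol s of L1, list the L2 entries in the n cells where L1 = s; they must all differ.
  L1 = 0: L2 entries (in reading order) 3, 6, 0, 1, 2, 4, 5 — all 7 distinct ✓
  L1 = 1: L2 entries (in reading order) 4, 1, 6, 3, 0, 5, 2 — all 7 distinct ✓
  L1 = 2: L2 entries (in reading order) 5, 3, 1, 4, 6, 2, 0 — all 7 distinct ✓
  L1 = 3: L2 entries (in reading order) 1, 0, 2, 6, 5, 3, 4 — all 7 distinct ✓
  L1 = 4: L2 entries (in reading order) 0, 5, 4, 2, 3, 6, 1 — all 7 distinct ✓
  L1 = 5: L2 entries (in reading order) 6, 2, 5, 0, 4, 1, 3 — all 7 distinct ✓
  L1 = 6: L2 entries (in reading order) 2, 4, 3, 5, 1, 0, 6 — all 7 distinct ✓
Every symbol of L1 meets every symbol of L2 exactly once, so all 49 pairs are distinct (49 of 49).
Conclusion: YES.

YES


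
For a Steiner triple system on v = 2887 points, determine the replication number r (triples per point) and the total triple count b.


An STS(v) is a 2-(v, 3, 1) BIBD: block size k = 3, λ = 1.
Replication: r(k − 1) = λ(v − 1) ⇒ r·2 = 2887 − 1 = 2886 ⇒ r = 1443.
Block count: bk = vr ⇒ b·3 = 2887·1443 = 4165941 ⇒ b = 1388647.

r = 1443, b = 1388647.


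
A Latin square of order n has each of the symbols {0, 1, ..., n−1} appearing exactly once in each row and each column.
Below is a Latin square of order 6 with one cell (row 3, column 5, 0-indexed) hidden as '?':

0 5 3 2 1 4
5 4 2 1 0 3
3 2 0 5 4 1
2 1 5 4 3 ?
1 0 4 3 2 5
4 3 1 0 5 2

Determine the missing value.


Row 3 contains symbols [1, 2, 3, 4, 5] — missing [0].
Column 5 contains symbols [1, 2, 3, 4, 5] — missing [0].
The missing symbol must appear in both missing sets; intersection = [0].
Therefore the hidden value is 0.

Missing value = 0.


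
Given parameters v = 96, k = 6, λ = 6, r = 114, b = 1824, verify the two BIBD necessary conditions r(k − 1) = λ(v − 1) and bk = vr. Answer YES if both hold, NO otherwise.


Condition (i): r(k − 1) = 114·5 = 570; λ(v − 1) = 6·95 = 570. Match? YES.
Condition (ii): bk = 1824·6 = 10944; vr = 96·114 = 10944. Match? YES.
Both conditions hold? YES.

YES


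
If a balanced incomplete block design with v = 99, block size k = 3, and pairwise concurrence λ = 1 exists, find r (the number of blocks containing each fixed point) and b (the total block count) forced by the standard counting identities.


Any 2-(v, k, λ) BIBD satisfies two necessary conditions:
  (i)  Each point sits in r blocks, and counting incidences through any fixed point gives r(k − 1) = λ(v − 1), so r = λ(v − 1)/(k − 1).
  (ii) Total incidences bk = vr, so b = vr/k.
Step 1: r = λ(v − 1)/(k − 1) = 1·(99 − 1)/(3 − 1) = 1·98/2 = 98/2 = 49.
Step 2: b = vr/k = 99·49/3 = 4851/3 = 1617.
Check integrality: r = 49 ∈ Z ✓, b = 1617 ∈ Z ✓.
(These identities are necessary conditions: they determine r and b for any design with these parameters, but do not by themselves prove that one exists.)

r = 49, b = 1617.


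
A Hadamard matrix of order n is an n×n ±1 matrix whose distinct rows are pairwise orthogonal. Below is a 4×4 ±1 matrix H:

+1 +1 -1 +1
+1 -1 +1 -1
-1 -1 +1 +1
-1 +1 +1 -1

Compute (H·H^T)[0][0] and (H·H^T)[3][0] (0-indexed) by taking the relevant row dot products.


Row 0 of H: [1, 1, -1, 1].
Row 3 of H: [-1, 1, 1, -1].
(H·H^T)[0][0] = Σ_j H[0][j]·H[0][j] = (1)² + (1)² + (-1)² + (1)² = 1 + 1 + 1 + 1 = 4.
(H·H^T)[3][0] = Σ_j H[3][j]·H[0][j] = (-1)·(1) + (1)·(1) + (1)·(-1) + (-1)·(1) = -1 + 1 + -1 + -1 = -2.
Rows 3 and 0 are not orthogonal (dot product = -2 ≠ 0), so H is not a Hadamard matrix.

(0,0) entry = 4; (3,0) entry = -2.


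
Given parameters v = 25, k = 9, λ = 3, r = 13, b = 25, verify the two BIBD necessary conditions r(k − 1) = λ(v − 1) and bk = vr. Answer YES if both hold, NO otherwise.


Condition (i): r(k − 1) = 13·8 = 104; λ(v − 1) = 3·24 = 72. Match? NO.
Condition (ii): bk = 25·9 = 225; vr = 25·13 = 325. Match? NO.
Both conditions hold? NO.

NO


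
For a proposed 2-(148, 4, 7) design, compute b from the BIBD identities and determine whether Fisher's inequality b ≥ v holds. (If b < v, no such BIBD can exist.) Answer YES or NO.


b = λv(v − 1)/(k(k − 1)) = 7·148·147/(4·3) = 152292/12 = 12691.
Compare with v = 148: b ≥ v, so Fisher's inequality holds.

YES


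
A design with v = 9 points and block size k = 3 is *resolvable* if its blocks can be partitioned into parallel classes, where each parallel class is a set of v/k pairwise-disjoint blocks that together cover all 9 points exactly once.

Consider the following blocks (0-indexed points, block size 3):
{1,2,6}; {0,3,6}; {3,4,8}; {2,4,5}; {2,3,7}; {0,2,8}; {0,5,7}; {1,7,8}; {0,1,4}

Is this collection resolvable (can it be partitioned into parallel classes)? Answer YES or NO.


v = 9, block size k = 3, number of blocks = 9.
For resolvability, blocks must partition into parallel classes of size v/k = 3.
Total blocks must therefore be a multiple of 3: 9 = 3·3 + 0 ⇒ divisible ✓.
Consider block {2,3,7}. The only other block(s) in the collection disjoint from it are {0,1,4} — just 1 block(s). Any parallel class containing {2,3,7} would need 2 other blocks each disjoint from it, so no parallel class of size 3 can contain {2,3,7}.
Since every block must belong to some parallel class in a resolution, the collection cannot be partitioned into parallel classes.
Resolvable? NO.

NO


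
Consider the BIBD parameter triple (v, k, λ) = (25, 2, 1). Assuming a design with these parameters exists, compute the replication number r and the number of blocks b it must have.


Any 2-(v, k, λ) BIBD satisfies two necessary conditions:
  (i)  Each point sits in r blocks, and counting incidences through any fixed point gives r(k − 1) = λ(v − 1), so r = λ(v − 1)/(k − 1).
  (ii) Total incidences bk = vr, so b = vr/k.
Step 1: r = λ(v − 1)/(k − 1) = 1·(25 − 1)/(2 − 1) = 1·24/1 = 24/1 = 24.
Step 2: b = vr/k = 25·24/2 = 600/2 = 300.
Check integrality: r = 24 ∈ Z ✓, b = 300 ∈ Z ✓.
(These identities are necessary conditions: they determine r and b for any design with these parameters, but do not by themselves prove that one exists.)

r = 24, b = 300.


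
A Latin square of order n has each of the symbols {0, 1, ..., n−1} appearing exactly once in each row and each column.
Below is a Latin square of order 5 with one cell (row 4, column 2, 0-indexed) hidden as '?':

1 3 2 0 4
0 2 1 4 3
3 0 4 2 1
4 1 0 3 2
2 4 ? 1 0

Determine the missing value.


Row 4 contains symbols [0, 1, 2, 4] — missing [3].
Column 2 contains symbols [0, 1, 2, 4] — missing [3].
The missing symbol must appear in both missing sets; intersection = [3].
Therefore the hidden value is 3.

Missing value = 3.


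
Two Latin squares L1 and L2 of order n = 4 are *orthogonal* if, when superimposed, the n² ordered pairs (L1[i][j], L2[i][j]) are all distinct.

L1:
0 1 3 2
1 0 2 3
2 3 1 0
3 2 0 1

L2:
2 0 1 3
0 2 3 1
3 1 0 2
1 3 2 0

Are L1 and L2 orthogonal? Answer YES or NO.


Form the n² = 16 superimposed pairs (L1[i][j], L2[i][j]), row by row (rows and columns indexed from 0):
row 0: (0,2) (1,0) (3,1) (2,3)
row 1: (1,0) (0,2) (2,3) (3,1)
row 2: (2,3) (3,1) (1,0) (0,2)
row 3: (3,1) (2,3) (0,2) (1,0)
Orthogonality requires all 16 pairs distinct.
But the pair (1,0) repeats: cell (0,1) has L1 = 1, L2 = 0, and cell (1,0) has L1 = 1, L2 = 0.
A repeated pair means some other pair never occurs (only 4 distinct pairs out of 16), so the squares are not orthogonal.
Conclusion: NO.

NO


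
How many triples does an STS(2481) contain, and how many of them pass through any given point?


An STS(v) is a 2-(v, 3, 1) BIBD: block size k = 3, λ = 1.
Replication: r(k − 1) = λ(v − 1) ⇒ r·2 = 2481 − 1 = 2480 ⇒ r = 1240.
Block count: bk = vr ⇒ b·3 = 2481·1240 = 3076440 ⇒ b = 1025480.
(Check via b = v(v − 1)/6 = 2481·2480/6 = 6152880/6 = 1025480.)

r = 1240, b = 1025480.


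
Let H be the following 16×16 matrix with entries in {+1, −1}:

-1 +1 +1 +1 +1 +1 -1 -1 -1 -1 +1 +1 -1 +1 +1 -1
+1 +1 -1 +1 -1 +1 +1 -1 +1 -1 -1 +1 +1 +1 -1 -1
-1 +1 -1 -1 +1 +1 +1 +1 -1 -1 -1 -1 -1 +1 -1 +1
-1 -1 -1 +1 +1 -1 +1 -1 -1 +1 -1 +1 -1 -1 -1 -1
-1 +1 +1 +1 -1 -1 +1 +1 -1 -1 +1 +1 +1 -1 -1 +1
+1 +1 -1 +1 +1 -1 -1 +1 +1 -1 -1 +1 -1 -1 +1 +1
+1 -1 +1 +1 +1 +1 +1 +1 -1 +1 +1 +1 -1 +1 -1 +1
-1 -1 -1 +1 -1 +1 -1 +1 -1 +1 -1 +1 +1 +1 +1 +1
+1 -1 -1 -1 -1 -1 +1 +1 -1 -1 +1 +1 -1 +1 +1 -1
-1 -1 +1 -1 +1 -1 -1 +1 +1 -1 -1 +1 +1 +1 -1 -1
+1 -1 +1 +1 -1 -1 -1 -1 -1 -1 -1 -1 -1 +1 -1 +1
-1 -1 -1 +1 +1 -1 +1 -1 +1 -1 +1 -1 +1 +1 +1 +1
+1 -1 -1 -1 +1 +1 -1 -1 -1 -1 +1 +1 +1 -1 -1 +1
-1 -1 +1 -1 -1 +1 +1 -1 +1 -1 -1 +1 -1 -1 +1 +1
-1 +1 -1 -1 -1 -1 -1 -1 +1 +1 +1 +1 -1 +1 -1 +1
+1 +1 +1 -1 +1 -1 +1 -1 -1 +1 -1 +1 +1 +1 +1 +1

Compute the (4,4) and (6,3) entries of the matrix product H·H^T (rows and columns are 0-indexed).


Row 3 of H: [-1, -1, -1, 1, 1, -1, 1, -1, -1, 1, -1, 1, -1, -1, -1, -1].
Row 4 of H: [-1, 1, 1, 1, -1, -1, 1, 1, -1, -1, 1, 1, 1, -1, -1, 1].
Row 6 of H: [1, -1, 1, 1, 1, 1, 1, 1, -1, 1, 1, 1, -1, 1, -1, 1].
(H·H^T)[4][4] = Σ_j H[4][j]·H[4][j] = (-1)² + (1)² + (1)² + (1)² + (-1)² + (-1)² + (1)² + (1)² + (-1)² + (-1)² + (1)² + (1)² + (1)² + (-1)² + (-1)² + (1)² = 1 + 1 + 1 + 1 + 1 + 1 + 1 + 1 + 1 + 1 + 1 + 1 + 1 + 1 + 1 + 1 = 16.
(H·H^T)[6][3] = Σ_j H[6][j]·H[3][j] = (1)·(-1) + (-1)·(-1) + (1)·(-1) + (1)·(1) + (1)·(1) + (1)·(-1) + (1)·(1) + (1)·(-1) + (-1)·(-1) + (1)·(1) + (1)·(-1) + (1)·(1) + (-1)·(-1) + (1)·(-1) + (-1)·(-1) + (1)·(-1) = -1 + 1 + -1 + 1 + 1 + -1 + 1 + -1 + 1 + 1 + -1 + 1 + 1 + -1 + 1 + -1 = 2.
Rows 6 and 3 are not orthogonal (dot product = 2 ≠ 0), so H is not a Hadamard matrix.

(4,4) entry = 16; (6,3) entry = 2.


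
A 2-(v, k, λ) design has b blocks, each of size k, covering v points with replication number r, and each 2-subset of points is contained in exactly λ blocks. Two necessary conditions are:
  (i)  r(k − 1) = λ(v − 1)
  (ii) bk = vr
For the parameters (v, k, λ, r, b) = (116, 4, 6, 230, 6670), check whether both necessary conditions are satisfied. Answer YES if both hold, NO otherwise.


Condition (i): r(k − 1) = 230·3 = 690; λ(v − 1) = 6·115 = 690. Match? YES.
Condition (ii): bk = 6670·4 = 26680; vr = 116·230 = 26680. Match? YES.
Both conditions hold? YES.

YES


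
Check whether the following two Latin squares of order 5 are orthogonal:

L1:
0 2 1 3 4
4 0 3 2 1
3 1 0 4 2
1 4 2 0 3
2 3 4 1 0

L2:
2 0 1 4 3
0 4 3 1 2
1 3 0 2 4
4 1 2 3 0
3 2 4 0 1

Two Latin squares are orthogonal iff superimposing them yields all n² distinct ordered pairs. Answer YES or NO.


Form the n² = 25 superimposed pairs (L1[i][j], L2[i][j]), row by row (rows and columns indexed from 0):
row 0: (0,2) (2,0) (1,1) (3,4) (4,3)
row 1: (4,0) (0,4) (3,3) (2,1) (1,2)
row 2: (3,1) (1,3) (0,0) (4,2) (2,4)
row 3: (1,4) (4,1) (2,2) (0,3) (3,0)
row 4: (2,3) (3,2) (4,4) (1,0) (0,1)
Orthogonality requires all 25 pairs distinct.
Check by first coordinate: for each symbol s of L1, list the L2 entries in the n cells where L1 = s; they must all differ.
  L1 = 0: L2 entries (in reading order) 2, 4, 0, 3, 1 — all 5 distinct ✓
  L1 = 1: L2 entries (in reading order) 1, 2, 3, 4, 0 — all 5 distinct ✓
  L1 = 2: L2 entries (in reading order) 0, 1, 4, 2, 3 — all 5 distinct ✓
  L1 = 3: L2 entries (in reading order) 4, 3, 1, 0, 2 — all 5 distinct ✓
  L1 = 4: L2 entries (in reading order) 3, 0, 2, 1, 4 — all 5 distinct ✓
Every symbol of L1 meets every symbol of L2 exactly once, so all 25 pairs are distinct (25 of 25).
Conclusion: YES.

YES


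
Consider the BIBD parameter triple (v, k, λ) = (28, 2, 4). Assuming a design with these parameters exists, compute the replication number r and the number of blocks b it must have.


Any 2-(v, k, λ) BIBD satisfies two necessary conditions:
  (i)  Each point sits in r blocks, and counting incidences through any fixed point gives r(k − 1) = λ(v − 1), so r = λ(v − 1)/(k − 1).
  (ii) Total incidences bk = vr, so b = vr/k.
Step 1: r = λ(v − 1)/(k − 1) = 4·(28 − 1)/(2 − 1) = 4·27/1 = 108/1 = 108.
Step 2: b = vr/k = 28·108/2 = 3024/2 = 1512.
Check integrality: r = 108 ∈ Z ✓, b = 1512 ∈ Z ✓.
(These identities are necessary conditions: they determine r and b for any design with these parameters, but do not by themselves prove that one exists.)

r = 108, b = 1512.


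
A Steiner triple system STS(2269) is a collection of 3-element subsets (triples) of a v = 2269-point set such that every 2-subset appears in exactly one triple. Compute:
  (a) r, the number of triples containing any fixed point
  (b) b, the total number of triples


An STS(v) is a 2-(v, 3, 1) BIBD: block size k = 3, λ = 1.
Replication: r(k − 1) = λ(v − 1) ⇒ r·2 = 2269 − 1 = 2268 ⇒ r = 1134.
Block count: bk = vr ⇒ b·3 = 2269·1134 = 2573046 ⇒ b = 857682.
(Check via b = v(v − 1)/6 = 2269·2268/6 = 5146092/6 = 857682.)

r = 1134, b = 857682.


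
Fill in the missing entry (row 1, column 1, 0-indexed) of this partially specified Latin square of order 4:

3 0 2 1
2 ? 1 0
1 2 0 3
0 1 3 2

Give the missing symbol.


Row 1 contains symbols [0, 1, 2] — missing [3].
Column 1 contains symbols [0, 1, 2] — missing [3].
The missing symbol must appear in both missing sets; intersection = [3].
Therefore the hidden value is 3.

Missing value = 3.


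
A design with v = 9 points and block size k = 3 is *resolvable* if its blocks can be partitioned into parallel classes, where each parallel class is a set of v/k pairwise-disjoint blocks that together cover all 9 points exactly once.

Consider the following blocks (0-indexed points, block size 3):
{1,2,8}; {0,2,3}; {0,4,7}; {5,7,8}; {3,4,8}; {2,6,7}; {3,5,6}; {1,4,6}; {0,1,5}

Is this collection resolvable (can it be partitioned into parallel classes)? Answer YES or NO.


v = 9, block size k = 3, number of blocks = 9.
For resolvability, blocks must partition into parallel classes of size v/k = 3.
Total blocks must therefore be a multiple of 3: 9 = 3·3 + 0 ⇒ divisible ✓.
Greedy packing gives 3 candidate class(es). Each should be a full parallel class (size 3, covers all 9 points).
  Class 1 (3 blocks): {1,2,8}; {0,4,7}; {3,5,6}. Points covered: [0, 1, 2, 3, 4, 5, 6, 7, 8].
  Class 2 (3 blocks): {0,2,3}; {5,7,8}; {1,4,6}. Points covered: [0, 1, 2, 3, 4, 5, 6, 7, 8].
  Class 3 (3 blocks): {3,4,8}; {2,6,7}; {0,1,5}. Points covered: [0, 1, 2, 3, 4, 5, 6, 7, 8].
All classes full (size 3)? YES. All classes cover every point? YES.
Resolvable? YES.

YES


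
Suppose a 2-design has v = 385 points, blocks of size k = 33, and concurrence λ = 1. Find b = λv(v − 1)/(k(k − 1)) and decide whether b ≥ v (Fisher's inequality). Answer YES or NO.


r = λ(v − 1)/(k − 1) = 1·384/32 = 12.
b = vr/k = 385·12/33 = 140.
Fisher's inequality: b ≥ v ⇔ 140 ≥ 385? NO.

NO


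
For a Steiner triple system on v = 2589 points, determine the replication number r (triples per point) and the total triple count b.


An STS(v) is a 2-(v, 3, 1) BIBD: block size k = 3, λ = 1.
Replication: r(k − 1) = λ(v − 1) ⇒ r·2 = 2589 − 1 = 2588 ⇒ r = 1294.
Block count: b = v(v − 1)/6 = 2589·2588/6 = 6700332/6 = 1116722.

r = 1294, b = 1116722.


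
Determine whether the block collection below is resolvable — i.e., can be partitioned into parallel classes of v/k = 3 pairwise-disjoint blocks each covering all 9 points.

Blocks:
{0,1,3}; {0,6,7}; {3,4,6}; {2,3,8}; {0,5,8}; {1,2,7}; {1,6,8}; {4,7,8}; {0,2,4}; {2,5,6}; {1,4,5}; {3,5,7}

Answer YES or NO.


v = 9, block size k = 3, number of blocks = 12.
For resolvability, blocks must partition into parallel classes of size v/k = 3.
Total blocks must therefore be a multiple of 3: 12 = 3·4 + 0 ⇒ divisible ✓.
Greedy packing gives 4 candidate class(es). Each should be a full parallel class (size 3, covers all 9 points).
  Class 1 (3 blocks): {0,1,3}; {4,7,8}; {2,5,6}. Points covered: [0, 1, 2, 3, 4, 5, 6, 7, 8].
  Class 2 (3 blocks): {0,6,7}; {2,3,8}; {1,4,5}. Points covered: [0, 1, 2, 3, 4, 5, 6, 7, 8].
  Class 3 (3 blocks): {3,4,6}; {0,5,8}; {1,2,7}. Points covered: [0, 1, 2, 3, 4, 5, 6, 7, 8].
  Class 4 (3 blocks): {1,6,8}; {0,2,4}; {3,5,7}. Points covered: [0, 1, 2, 3, 4, 5, 6, 7, 8].
All classes full (size 3)? YES. All classes cover every point? YES.
Resolvable? YES.

YES


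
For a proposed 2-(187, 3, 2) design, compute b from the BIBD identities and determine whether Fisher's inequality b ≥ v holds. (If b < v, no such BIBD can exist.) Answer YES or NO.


r = λ(v − 1)/(k − 1) = 2·186/2 = 186.
b = vr/k = 187·186/3 = 11594.
Fisher's inequality: b ≥ v ⇔ 11594 ≥ 187? YES.

YES


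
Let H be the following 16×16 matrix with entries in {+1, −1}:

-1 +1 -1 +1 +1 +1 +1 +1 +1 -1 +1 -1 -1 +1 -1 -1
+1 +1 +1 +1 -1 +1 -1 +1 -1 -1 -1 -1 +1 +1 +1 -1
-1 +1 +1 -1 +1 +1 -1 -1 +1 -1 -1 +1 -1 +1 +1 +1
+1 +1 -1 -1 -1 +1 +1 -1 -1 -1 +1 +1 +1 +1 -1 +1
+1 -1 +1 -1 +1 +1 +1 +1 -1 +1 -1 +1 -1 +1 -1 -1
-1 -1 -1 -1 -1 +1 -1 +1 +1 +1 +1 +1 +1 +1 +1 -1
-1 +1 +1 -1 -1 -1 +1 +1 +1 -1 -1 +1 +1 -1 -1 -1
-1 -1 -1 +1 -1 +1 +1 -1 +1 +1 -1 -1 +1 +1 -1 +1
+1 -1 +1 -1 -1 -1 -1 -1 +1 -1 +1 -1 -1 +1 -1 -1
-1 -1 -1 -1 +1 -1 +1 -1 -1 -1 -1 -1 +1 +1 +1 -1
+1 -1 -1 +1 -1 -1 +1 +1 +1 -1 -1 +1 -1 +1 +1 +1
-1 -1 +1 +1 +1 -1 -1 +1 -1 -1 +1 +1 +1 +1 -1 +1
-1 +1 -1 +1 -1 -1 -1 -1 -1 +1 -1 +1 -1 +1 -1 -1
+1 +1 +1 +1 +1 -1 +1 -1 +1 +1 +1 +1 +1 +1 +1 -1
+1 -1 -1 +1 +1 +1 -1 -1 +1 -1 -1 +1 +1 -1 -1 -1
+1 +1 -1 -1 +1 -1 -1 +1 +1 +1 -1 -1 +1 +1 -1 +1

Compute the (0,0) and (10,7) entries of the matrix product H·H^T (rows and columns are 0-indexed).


Row 0 of H: [-1, 1, -1, 1, 1, 1, 1, 1, 1, -1, 1, -1, -1, 1, -1, -1].
Row 7 of H: [-1, -1, -1, 1, -1, 1, 1, -1, 1, 1, -1, -1, 1, 1, -1, 1].
Row 10 of H: [1, -1, -1, 1, -1, -1, 1, 1, 1, -1, -1, 1, -1, 1, 1, 1].
(H·H^T)[0][0] = Σ_j H[0][j]·H[0][j] = (-1)² + (1)² + (-1)² + (1)² + (1)² + (1)² + (1)² + (1)² + (1)² + (-1)² + (1)² + (-1)² + (-1)² + (1)² + (-1)² + (-1)² = 1 + 1 + 1 + 1 + 1 + 1 + 1 + 1 + 1 + 1 + 1 + 1 + 1 + 1 + 1 + 1 = 16.
(H·H^T)[10][7] = Σ_j H[10][j]·H[7][j] = (1)·(-1) + (-1)·(-1) + (-1)·(-1) + (1)·(1) + (-1)·(-1) + (-1)·(1) + (1)·(1) + (1)·(-1) + (1)·(1) + (-1)·(1) + (-1)·(-1) + (1)·(-1) + (-1)·(1) + (1)·(1) + (1)·(-1) + (1)·(1) = -1 + 1 + 1 + 1 + 1 + -1 + 1 + -1 + 1 + -1 + 1 + -1 + -1 + 1 + -1 + 1 = 2.
Rows 10 and 7 are not orthogonal (dot product = 2 ≠ 0), so H is not a Hadamard matrix.

(0,0) entry = 16; (10,7) entry = 2.


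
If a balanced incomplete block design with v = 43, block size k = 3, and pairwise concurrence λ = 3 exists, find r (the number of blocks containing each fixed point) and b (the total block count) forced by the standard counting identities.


Any 2-(v, k, λ) BIBD satisfies two necessary conditions:
  (i)  Each point sits in r blocks, and counting incidences through any fixed point gives r(k − 1) = λ(v − 1), so r = λ(v − 1)/(k − 1).
  (ii) Total incidences bk = vr, so b = vr/k.
Step 1: r = λ(v − 1)/(k − 1) = 3·(43 − 1)/(3 − 1) = 3·42/2 = 126/2 = 63.
Step 2: b = vr/k = 43·63/3 = 2709/3 = 903.
Check integrality: r = 63 ∈ Z ✓, b = 903 ∈ Z ✓.
(These identities are necessary conditions: they determine r and b for any design with these parameters, but do not by themselves prove that one exists.)

r = 63, b = 903.


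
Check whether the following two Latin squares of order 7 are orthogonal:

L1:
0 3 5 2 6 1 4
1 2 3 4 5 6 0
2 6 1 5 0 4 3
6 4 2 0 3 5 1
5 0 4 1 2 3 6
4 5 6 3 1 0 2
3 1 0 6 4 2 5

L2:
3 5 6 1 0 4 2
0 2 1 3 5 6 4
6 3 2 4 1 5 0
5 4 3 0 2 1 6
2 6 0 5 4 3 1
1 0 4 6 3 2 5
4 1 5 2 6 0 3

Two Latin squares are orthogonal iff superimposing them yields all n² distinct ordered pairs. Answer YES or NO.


Form the n² = 49 superimposed pairs (L1[i][j], L2[i][j]), row by row (rows and columns indexed from 0):
row 0: (0,3) (3,5) (5,6) (2,1) (6,0) (1,4) (4,2)
row 1: (1,0) (2,2) (3,1) (4,3) (5,5) (6,6) (0,4)
row 2: (2,6) (6,3) (1,2) (5,4) (0,1) (4,5) (3,0)
row 3: (6,5) (4,4) (2,3) (0,0) (3,2) (5,1) (1,6)
row 4: (5,2) (0,6) (4,0) (1,5) (2,4) (3,3) (6,1)
row 5: (4,1) (5,0) (6,4) (3,6) (1,3) (0,2) (2,5)
row 6: (3,4) (1,1) (0,5) (6,2) (4,6) (2,0) (5,3)
Orthogonality requires all 49 pairs distinct.
Check by first coordinate: for each symbol s of L1, list the L2 entries in the n cells where L1 = s; they must all differ.
  L1 = 0: L2 entries (in reading order) 3, 4, 1, 0, 6, 2, 5 — all 7 distinct ✓
  L1 = 1: L2 entries (in reading order) 4, 0, 2, 6, 5, 3, 1 — all 7 distinct ✓
  L1 = 2: L2 entries (in reading order) 1, 2, 6, 3, 4, 5, 0 — all 7 distinct ✓
  L1 = 3: L2 entries (in reading order) 5, 1, 0, 2, 3, 6, 4 — all 7 distinct ✓
  L1 = 4: L2 entries (in reading order) 2, 3, 5, 4, 0, 1, 6 — all 7 distinct ✓
  L1 = 5: L2 entries (in reading order) 6, 5, 4, 1, 2, 0, 3 — all 7 distinct ✓
  L1 = 6: L2 entries (in reading order) 0, 6, 3, 5, 1, 4, 2 — all 7 distinct ✓
Every symbol of L1 meets every symbol of L2 exactly once, so all 49 pairs are distinct (49 of 49).
Conclusion: YES.

YES


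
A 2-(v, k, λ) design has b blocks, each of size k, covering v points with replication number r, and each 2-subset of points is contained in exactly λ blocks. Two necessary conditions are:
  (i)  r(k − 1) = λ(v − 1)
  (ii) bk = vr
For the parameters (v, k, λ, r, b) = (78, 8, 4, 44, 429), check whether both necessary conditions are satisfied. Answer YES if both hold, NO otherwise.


Condition (i): r(k − 1) = 44·7 = 308; λ(v − 1) = 4·77 = 308. Match? YES.
Condition (ii): bk = 429·8 = 3432; vr = 78·44 = 3432. Match? YES.
Both conditions hold? YES.

YES


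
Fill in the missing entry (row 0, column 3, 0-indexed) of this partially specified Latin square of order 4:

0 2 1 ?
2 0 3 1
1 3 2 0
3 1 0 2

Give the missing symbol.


Row 0 contains symbols [0, 1, 2] — missing [3].
Column 3 contains symbols [0, 1, 2] — missing [3].
The missing symbol must appear in both missing sets; intersection = [3].
Therefore the hidden value is 3.

Missing value = 3.


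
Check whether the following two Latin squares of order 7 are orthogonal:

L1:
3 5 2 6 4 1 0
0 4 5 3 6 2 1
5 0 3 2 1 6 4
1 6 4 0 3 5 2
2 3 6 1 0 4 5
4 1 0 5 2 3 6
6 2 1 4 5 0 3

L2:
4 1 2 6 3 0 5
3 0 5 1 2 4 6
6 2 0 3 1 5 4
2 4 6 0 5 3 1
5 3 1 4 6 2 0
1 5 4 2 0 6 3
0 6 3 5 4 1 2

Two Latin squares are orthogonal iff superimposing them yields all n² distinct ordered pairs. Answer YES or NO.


Form the n² = 49 superimposed pairs (L1[i][j], L2[i][j]), row by row (rows and columns indexed from 0):
row 0: (3,4) (5,1) (2,2) (6,6) (4,3) (1,0) (0,5)
row 1: (0,3) (4,0) (5,5) (3,1) (6,2) (2,4) (1,6)
row 2: (5,6) (0,2) (3,0) (2,3) (1,1) (6,5) (4,4)
row 3: (1,2) (6,4) (4,6) (0,0) (3,5) (5,3) (2,1)
row 4: (2,5) (3,3) (6,1) (1,4) (0,6) (4,2) (5,0)
row 5: (4,1) (1,5) (0,4) (5,2) (2,0) (3,6) (6,3)
row 6: (6,0) (2,6) (1,3) (4,5) (5,4) (0,1) (3,2)
Orthogonality requires all 49 pairs distinct.
Check by first coordinate: for each symbol s of L1, list the L2 entries in the n cells where L1 = s; they must all differ.
  L1 = 0: L2 entries (in reading order) 5, 3, 2, 0, 6, 4, 1 — all 7 distinct ✓
  L1 = 1: L2 entries (in reading order) 0, 6, 1, 2, 4, 5, 3 — all 7 distinct ✓
  L1 = 2: L2 entries (in reading order) 2, 4, 3, 1, 5, 0, 6 — all 7 distinct ✓
  L1 = 3: L2 entries (in reading order) 4, 1, 0, 5, 3, 6, 2 — all 7 distinct ✓
  L1 = 4: L2 entries (in reading order) 3, 0, 4, 6, 2, 1, 5 — all 7 distinct ✓
  L1 = 5: L2 entries (in reading order) 1, 5, 6, 3, 0, 2, 4 — all 7 distinct ✓
  L1 = 6: L2 entries (in reading order) 6, 2, 5, 4, 1, 3, 0 — all 7 distinct ✓
Every symbol of L1 meets every symbol of L2 exactly once, so all 49 pairs are distinct (49 of 49).
Conclusion: YES.

YES


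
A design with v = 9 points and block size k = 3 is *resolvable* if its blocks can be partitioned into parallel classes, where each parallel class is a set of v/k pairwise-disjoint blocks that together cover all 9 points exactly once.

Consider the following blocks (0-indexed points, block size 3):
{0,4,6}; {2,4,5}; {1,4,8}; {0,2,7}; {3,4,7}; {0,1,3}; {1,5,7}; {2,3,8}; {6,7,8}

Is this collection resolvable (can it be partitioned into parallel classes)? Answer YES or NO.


v = 9, block size k = 3, number of blocks = 9.
For resolvability, blocks must partition into parallel classes of size v/k = 3.
Total blocks must therefore be a multiple of 3: 9 = 3·3 + 0 ⇒ divisible ✓.
Consider block {1,4,8}. The only other block(s) in the collection disjoint from it are {0,2,7} — just 1 block(s). Any parallel class containing {1,4,8} would need 2 other blocks each disjoint from it, so no parallel class of size 3 can contain {1,4,8}.
Since every block must belong to some parallel class in a resolution, the collection cannot be partitioned into parallel classes.
Resolvable? NO.

NO
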